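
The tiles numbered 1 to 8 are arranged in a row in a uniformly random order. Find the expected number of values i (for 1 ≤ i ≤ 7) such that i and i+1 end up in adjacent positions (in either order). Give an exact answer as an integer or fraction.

For each i ∈ {1,…,7}, let Xᵢ = 1 if i and i+1 are adjacent. P(Xᵢ=1) = 2·(8−1)!/8! = 2/8.
By linearity, E[ΣXᵢ] = (7)·(2/8) = 7/4.

7/4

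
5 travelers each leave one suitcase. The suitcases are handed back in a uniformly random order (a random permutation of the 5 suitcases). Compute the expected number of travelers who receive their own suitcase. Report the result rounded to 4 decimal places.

1.0000

Let Xᵢ = 1 if person i gets their own suitcase. For each i, P(Xᵢ=1) = 1/5.
By linearity of expectation, E[X₁+…+X_5] = 5·(1/5) = 1.
≈ 1.0000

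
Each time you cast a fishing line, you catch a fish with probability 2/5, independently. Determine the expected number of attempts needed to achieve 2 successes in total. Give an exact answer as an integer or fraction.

5

By linearity (sum of 2 independent geometric waits), E[trials] = 2/p = 2/(2/5) = 5.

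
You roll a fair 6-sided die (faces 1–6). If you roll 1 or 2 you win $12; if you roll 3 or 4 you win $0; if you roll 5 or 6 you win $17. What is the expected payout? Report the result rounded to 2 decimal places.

E[payout] = (1/3)·0 + (1/3)·12 + (1/3)·17 = 29/3
≈ $9.67

$9.67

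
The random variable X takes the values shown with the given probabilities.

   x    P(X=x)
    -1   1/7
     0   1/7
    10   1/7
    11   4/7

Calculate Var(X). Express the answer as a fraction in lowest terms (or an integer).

E[X] = (1/7)·(-1) + (1/7)·0 + (1/7)·10 + (4/7)·11 = 53/7
E[X²] = (1/7)·1 + (1/7)·0 + (1/7)·100 + (4/7)·121 = 585/7
Var(X) = 585/7 − (53/7)² = 1286/49

1286/49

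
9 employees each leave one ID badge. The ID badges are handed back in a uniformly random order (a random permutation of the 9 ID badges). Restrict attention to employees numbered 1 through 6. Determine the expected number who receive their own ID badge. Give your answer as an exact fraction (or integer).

2/3

Let Xᵢ = 1 if person i gets their own ID badge. For each i, P(Xᵢ=1) = 1/9.
By linearity of expectation, E[X₁+…+X_6] = 6·(1/9) = 2/3.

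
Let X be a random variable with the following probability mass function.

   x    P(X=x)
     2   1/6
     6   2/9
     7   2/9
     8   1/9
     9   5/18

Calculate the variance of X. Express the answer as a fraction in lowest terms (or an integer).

1769/324

E[X] = (1/6)·2 + (2/9)·6 + (2/9)·7 + (1/9)·8 + (5/18)·9 = 119/18
E[X²] = (1/6)·4 + (2/9)·36 + (2/9)·49 + (1/9)·64 + (5/18)·81 = 295/6
Var(X) = 295/6 − (119/18)² = 1769/324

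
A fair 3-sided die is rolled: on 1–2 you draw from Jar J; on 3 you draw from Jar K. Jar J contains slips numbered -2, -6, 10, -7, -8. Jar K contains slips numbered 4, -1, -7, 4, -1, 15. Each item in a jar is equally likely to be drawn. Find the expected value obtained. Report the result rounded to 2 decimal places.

E[X | Jar J] = (-2 − 6 + 10 − 7 − 8)/5 = -13/5
E[X | Jar K] = (4 − 1 − 7 + 4 − 1 + 15)/6 = 7/3
E[X] = (2/3)·(-13/5) + (1/3)·7/3 = -43/45 ≈ -0.96

-0.96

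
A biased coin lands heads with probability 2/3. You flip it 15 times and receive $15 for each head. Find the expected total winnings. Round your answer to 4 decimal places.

$150.0000

E[#heads] = 15·2/3 = 10 (linearity over flips).
E[winnings] = 15·10 = 150.
≈ 150.0000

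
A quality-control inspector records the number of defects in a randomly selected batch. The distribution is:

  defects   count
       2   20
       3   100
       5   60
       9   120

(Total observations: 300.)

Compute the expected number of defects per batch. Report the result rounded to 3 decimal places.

Total = 300, so P(defects=2) = 20/300, etc.
E[X] = (1/15)·2 + (1/3)·3 + (1/5)·5 + (2/5)·9
     = 86/15 ≈ 5.733

5.733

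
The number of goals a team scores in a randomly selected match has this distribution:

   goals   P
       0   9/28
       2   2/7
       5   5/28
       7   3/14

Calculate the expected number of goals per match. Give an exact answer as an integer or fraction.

E[X] = (9/28)·0 + (2/7)·2 + (5/28)·5 + (3/14)·7
     = 83/28

83/28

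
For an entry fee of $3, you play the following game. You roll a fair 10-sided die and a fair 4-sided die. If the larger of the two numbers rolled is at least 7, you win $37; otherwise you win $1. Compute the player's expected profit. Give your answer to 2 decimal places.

E[payout] = (3/5)·1 + (2/5)·37 = 77/5
Expected profit = 77/5 − 3 = 62/5 ≈ $12.40

$12.40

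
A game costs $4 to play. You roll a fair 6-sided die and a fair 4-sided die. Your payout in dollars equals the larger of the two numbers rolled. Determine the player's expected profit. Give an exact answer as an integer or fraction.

Distribution of the larger of the two numbers rolled: 1 w.p. 1/24, 2 w.p. 1/8, 3 w.p. 5/24, 4 w.p. 7/24, 5 w.p. 1/6, 6 w.p. 1/6
E[payout] = (1/24)·1 + (1/8)·2 + (5/24)·3 + (7/24)·4 + (1/6)·5 + (1/6)·6 = 47/12
Expected profit = 47/12 − 4 = -1/12

-1/12 dollars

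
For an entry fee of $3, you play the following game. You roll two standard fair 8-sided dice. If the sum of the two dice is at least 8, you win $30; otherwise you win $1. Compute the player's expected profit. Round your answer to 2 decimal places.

E[payout] = (21/64)·1 + (43/64)·30 = 1311/64
Expected profit = 1311/64 − 3 = 1119/64 ≈ $17.48

$17.48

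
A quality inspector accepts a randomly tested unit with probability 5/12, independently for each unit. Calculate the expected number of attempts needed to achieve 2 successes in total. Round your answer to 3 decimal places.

By linearity (sum of 2 independent geometric waits), E[trials] = 2/p = 2/(5/12) = 24/5.
≈ 4.800

4.800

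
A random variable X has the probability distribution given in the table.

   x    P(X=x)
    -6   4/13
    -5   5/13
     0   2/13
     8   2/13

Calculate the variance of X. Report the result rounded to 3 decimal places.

24.095

E[X] = (4/13)·(-6) + (5/13)·(-5) + (2/13)·0 + (2/13)·8 = -33/13
E[X²] = (4/13)·36 + (5/13)·25 + (2/13)·0 + (2/13)·64 = 397/13
Var(X) = 397/13 − (-33/13)² = 4072/169 ≈ 24.095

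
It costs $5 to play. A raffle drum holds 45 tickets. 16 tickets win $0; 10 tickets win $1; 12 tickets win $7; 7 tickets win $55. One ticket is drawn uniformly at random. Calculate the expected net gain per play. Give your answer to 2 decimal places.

$5.64

E[payout] = (16/45)·0 + (10/45)·1 + (12/45)·7 + (7/45)·55 = 479/45
Expected profit = 479/45 − 5 = 254/45 ≈ $5.64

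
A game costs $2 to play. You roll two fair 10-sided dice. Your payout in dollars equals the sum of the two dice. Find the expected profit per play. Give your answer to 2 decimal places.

$9.00

Distribution of the sum of the two dice: 2 w.p. 1/100, 3 w.p. 1/50, 4 w.p. 3/100, 5 w.p. 1/25, 6 w.p. 1/20, 7 w.p. 3/50, …
E[payout] = (1/100)·2 + (1/50)·3 + (3/100)·4 + (1/25)·5 + (1/20)·6 + (3/50)·7 + (7/100)·8 + (2/25)·9 + (9/100)·10 + (1/10)·11 + (9/100)·12 + (2/25)·13 + (7/100)·14 + (3/50)·15 + (1/20)·16 + (1/25)·17 + (3/100)·18 + (1/50)·19 + (1/100)·20 = 11
Expected profit = 11 − 2 = 9 ≈ $9.00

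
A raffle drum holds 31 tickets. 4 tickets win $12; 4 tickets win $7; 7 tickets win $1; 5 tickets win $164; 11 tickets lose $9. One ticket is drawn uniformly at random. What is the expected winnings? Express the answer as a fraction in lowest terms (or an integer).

804/31 dollars

E[payout] = (4/31)·12 + (4/31)·7 + (7/31)·1 + (5/31)·164 + (11/31)·(-9) = 804/31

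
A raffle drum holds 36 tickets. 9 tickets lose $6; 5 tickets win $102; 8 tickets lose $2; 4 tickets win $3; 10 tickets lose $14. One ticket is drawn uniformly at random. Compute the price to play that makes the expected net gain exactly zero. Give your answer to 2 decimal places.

$8.67

E[payout] = (9/36)·(-6) + (5/36)·102 + (8/36)·(-2) + (4/36)·3 + (10/36)·(-14) = 26/3
Fair fee = E[payout] = 26/3 ≈ $8.67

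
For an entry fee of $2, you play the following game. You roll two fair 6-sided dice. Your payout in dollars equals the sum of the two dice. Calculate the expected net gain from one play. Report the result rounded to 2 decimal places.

Distribution of the sum of the two dice: 2 w.p. 1/36, 3 w.p. 1/18, 4 w.p. 1/12, 5 w.p. 1/9, 6 w.p. 5/36, 7 w.p. 1/6, …
E[payout] = (1/36)·2 + (1/18)·3 + (1/12)·4 + (1/9)·5 + (5/36)·6 + (1/6)·7 + (5/36)·8 + (1/9)·9 + (1/12)·10 + (1/18)·11 + (1/36)·12 = 7
Expected profit = 7 − 2 = 5 ≈ $5.00

$5.00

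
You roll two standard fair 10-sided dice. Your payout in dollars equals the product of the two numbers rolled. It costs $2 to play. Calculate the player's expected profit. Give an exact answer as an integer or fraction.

113/4 dollars

Distribution of the product of the two numbers rolled: 1 w.p. 1/100, 2 w.p. 1/50, 3 w.p. 1/50, 4 w.p. 3/100, 5 w.p. 1/50, 6 w.p. 1/25, …
E[payout] = (1/100)·1 + (1/50)·2 + (1/50)·3 + (3/100)·4 + (1/50)·5 + (1/25)·6 + (1/50)·7 + (1/25)·8 + (3/100)·9 + (1/25)·10 + (1/25)·12 + (1/50)·14 + (1/50)·15 + (3/100)·16 + (1/25)·18 + (1/25)·20 + (1/50)·21 + (1/25)·24 + (1/100)·25 + (1/50)·27 + (1/50)·28 + (1/25)·30 + (1/50)·32 + (1/50)·35 + (3/100)·36 + (1/25)·40 + (1/50)·42 + (1/50)·45 + (1/50)·48 + (1/100)·49 + (1/50)·50 + (1/50)·54 + (1/50)·56 + (1/50)·60 + (1/50)·63 + (1/100)·64 + (1/50)·70 + (1/50)·72 + (1/50)·80 + (1/100)·81 + (1/50)·90 + (1/100)·100 = 121/4
Expected profit = 121/4 − 2 = 113/4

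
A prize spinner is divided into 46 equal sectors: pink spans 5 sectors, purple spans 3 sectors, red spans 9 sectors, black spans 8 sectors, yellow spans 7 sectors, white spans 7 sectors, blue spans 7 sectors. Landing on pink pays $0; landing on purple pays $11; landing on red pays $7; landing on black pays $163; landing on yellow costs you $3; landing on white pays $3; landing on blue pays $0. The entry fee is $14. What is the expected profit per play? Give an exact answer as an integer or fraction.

E[payout] = (5/46)·0 + (3/46)·11 + (9/46)·7 + (8/46)·163 + (7/46)·(-3) + (7/46)·3 + (7/46)·0 = 700/23
Expected profit = 700/23 − 14 = 378/23

378/23 dollars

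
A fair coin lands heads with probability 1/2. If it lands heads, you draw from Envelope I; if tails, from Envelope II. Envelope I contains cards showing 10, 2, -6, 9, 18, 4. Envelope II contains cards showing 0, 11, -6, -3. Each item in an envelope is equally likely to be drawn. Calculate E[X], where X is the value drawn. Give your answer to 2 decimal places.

E[X | Envelope I] = (10 + 2 − 6 + 9 + 18 + 4)/6 = 37/6
E[X | Envelope II] = (0 + 11 − 6 − 3)/4 = 1/2
E[X] = (1/2)·37/6 + (1/2)·1/2 = 10/3 ≈ 3.33

3.33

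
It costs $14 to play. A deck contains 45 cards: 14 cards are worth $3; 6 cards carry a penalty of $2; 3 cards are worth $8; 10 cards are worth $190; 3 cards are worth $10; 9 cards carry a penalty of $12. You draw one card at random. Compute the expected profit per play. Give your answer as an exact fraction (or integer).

E[payout] = (14/45)·3 + (6/45)·(-2) + (3/45)·8 + (10/45)·190 + (3/45)·10 + (9/45)·(-12) = 1876/45
Expected profit = 1876/45 − 14 = 1246/45

1246/45 dollars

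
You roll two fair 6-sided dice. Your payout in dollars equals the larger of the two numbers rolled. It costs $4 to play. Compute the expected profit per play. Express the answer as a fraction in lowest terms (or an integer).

Distribution of the larger of the two numbers rolled: 1 w.p. 1/36, 2 w.p. 1/12, 3 w.p. 5/36, 4 w.p. 7/36, 5 w.p. 1/4, 6 w.p. 11/36
E[payout] = (1/36)·1 + (1/12)·2 + (5/36)·3 + (7/36)·4 + (1/4)·5 + (11/36)·6 = 161/36
Expected profit = 161/36 − 4 = 17/36

17/36 dollars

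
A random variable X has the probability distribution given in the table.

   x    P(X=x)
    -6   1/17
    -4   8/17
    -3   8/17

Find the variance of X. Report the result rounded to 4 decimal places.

0.5813

E[X] = (1/17)·(-6) + (8/17)·(-4) + (8/17)·(-3) = -62/17
E[X²] = (1/17)·36 + (8/17)·16 + (8/17)·9 = 236/17
Var(X) = 236/17 − (-62/17)² = 168/289 ≈ 0.5813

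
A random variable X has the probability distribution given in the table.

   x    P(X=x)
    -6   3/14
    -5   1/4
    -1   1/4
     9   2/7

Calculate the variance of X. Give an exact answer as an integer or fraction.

E[X] = (3/14)·(-6) + (1/4)·(-5) + (1/4)·(-1) + (2/7)·9 = -3/14
E[X²] = (3/14)·36 + (1/4)·25 + (1/4)·1 + (2/7)·81 = 523/14
Var(X) = 523/14 − (-3/14)² = 7313/196

7313/196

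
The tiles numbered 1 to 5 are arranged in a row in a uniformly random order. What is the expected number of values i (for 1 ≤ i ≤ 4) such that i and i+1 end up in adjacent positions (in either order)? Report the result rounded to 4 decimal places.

For each i ∈ {1,…,4}, let Xᵢ = 1 if i and i+1 are adjacent. P(Xᵢ=1) = 2·(5−1)!/5! = 2/5.
By linearity, E[ΣXᵢ] = (4)·(2/5) = 8/5.
≈ 1.6000

1.6000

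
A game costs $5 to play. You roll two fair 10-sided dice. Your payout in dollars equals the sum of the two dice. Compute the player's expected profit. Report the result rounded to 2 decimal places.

$6.00

Distribution of the sum of the two dice: 2 w.p. 1/100, 3 w.p. 1/50, 4 w.p. 3/100, 5 w.p. 1/25, 6 w.p. 1/20, 7 w.p. 3/50, …
E[payout] = (1/100)·2 + (1/50)·3 + (3/100)·4 + (1/25)·5 + (1/20)·6 + (3/50)·7 + (7/100)·8 + (2/25)·9 + (9/100)·10 + (1/10)·11 + (9/100)·12 + (2/25)·13 + (7/100)·14 + (3/50)·15 + (1/20)·16 + (1/25)·17 + (3/100)·18 + (1/50)·19 + (1/100)·20 = 11
Expected profit = 11 − 5 = 6 ≈ $6.00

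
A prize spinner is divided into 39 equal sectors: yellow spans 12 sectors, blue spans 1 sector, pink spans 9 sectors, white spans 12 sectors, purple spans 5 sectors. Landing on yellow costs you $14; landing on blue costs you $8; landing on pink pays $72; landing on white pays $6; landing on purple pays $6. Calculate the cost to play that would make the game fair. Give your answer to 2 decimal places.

$14.72

E[payout] = (12/39)·(-14) + (1/39)·(-8) + (9/39)·72 + (12/39)·6 + (5/39)·6 = 574/39
Fair fee = E[payout] = 574/39 ≈ $14.72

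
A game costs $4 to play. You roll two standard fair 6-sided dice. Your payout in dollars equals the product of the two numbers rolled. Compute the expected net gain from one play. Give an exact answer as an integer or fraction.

33/4 dollars

Distribution of the product of the two numbers rolled: 1 w.p. 1/36, 2 w.p. 1/18, 3 w.p. 1/18, 4 w.p. 1/12, 5 w.p. 1/18, 6 w.p. 1/9, …
E[payout] = (1/36)·1 + (1/18)·2 + (1/18)·3 + (1/12)·4 + (1/18)·5 + (1/9)·6 + (1/18)·8 + (1/36)·9 + (1/18)·10 + (1/9)·12 + (1/18)·15 + (1/36)·16 + (1/18)·18 + (1/18)·20 + (1/18)·24 + (1/36)·25 + (1/18)·30 + (1/36)·36 = 49/4
Expected profit = 49/4 − 4 = 33/4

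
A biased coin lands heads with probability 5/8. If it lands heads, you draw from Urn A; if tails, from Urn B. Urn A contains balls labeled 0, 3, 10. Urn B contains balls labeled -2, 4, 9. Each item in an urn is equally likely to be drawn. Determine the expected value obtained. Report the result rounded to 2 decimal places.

E[X | Urn A] = (0 + 3 + 10)/3 = 13/3
E[X | Urn B] = (-2 + 4 + 9)/3 = 11/3
E[X] = (5/8)·13/3 + (3/8)·11/3 = 49/12 ≈ 4.08

4.08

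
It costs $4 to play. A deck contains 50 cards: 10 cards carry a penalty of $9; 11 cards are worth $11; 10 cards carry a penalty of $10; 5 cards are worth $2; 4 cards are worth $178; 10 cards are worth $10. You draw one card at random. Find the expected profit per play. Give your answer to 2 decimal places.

$11.06

E[payout] = (10/50)·(-9) + (11/50)·11 + (10/50)·(-10) + (5/50)·2 + (4/50)·178 + (10/50)·10 = 753/50
Expected profit = 753/50 − 4 = 553/50 ≈ $11.06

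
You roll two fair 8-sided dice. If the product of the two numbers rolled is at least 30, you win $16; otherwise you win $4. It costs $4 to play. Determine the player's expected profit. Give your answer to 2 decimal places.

E[payout] = (47/64)·4 + (17/64)·16 = 115/16
Expected profit = 115/16 − 4 = 51/16 ≈ $3.19

$3.19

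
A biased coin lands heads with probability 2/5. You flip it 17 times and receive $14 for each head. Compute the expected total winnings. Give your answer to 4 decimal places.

E[#heads] = 17·2/5 = 34/5 (linearity over flips).
E[winnings] = 14·34/5 = 476/5.
≈ 95.2000

$95.2000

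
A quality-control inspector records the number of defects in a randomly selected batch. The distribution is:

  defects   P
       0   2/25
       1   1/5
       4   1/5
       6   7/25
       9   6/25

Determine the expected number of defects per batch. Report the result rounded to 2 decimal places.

4.84

E[X] = (2/25)·0 + (1/5)·1 + (1/5)·4 + (7/25)·6 + (6/25)·9
     = 121/25 ≈ 4.84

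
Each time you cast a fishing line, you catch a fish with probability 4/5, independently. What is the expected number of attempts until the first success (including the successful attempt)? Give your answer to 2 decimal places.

1.25

For a geometric distribution, E[trials] = 1/p = 1/(4/5) = 5/4.
≈ 1.25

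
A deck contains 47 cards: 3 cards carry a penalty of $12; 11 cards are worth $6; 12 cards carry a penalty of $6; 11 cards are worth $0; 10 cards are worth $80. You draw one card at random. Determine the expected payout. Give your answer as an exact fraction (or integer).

E[payout] = (3/47)·(-12) + (11/47)·6 + (12/47)·(-6) + (11/47)·0 + (10/47)·80 = 758/47

758/47 dollars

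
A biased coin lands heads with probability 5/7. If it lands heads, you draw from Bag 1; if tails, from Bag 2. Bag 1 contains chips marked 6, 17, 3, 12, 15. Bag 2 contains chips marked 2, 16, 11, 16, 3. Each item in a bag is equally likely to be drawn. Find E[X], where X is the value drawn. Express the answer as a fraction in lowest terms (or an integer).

361/35

E[X | Bag 1] = (6 + 17 + 3 + 12 + 15)/5 = 53/5
E[X | Bag 2] = (2 + 16 + 11 + 16 + 3)/5 = 48/5
E[X] = (5/7)·53/5 + (2/7)·48/5 = 361/35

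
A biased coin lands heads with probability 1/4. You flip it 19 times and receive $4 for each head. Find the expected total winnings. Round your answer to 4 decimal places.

E[#heads] = 19·1/4 = 19/4 (linearity over flips).
E[winnings] = 4·19/4 = 19.
≈ 19.0000

$19.0000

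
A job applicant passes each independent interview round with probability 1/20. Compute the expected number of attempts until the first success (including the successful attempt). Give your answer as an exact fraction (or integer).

For a geometric distribution, E[trials] = 1/p = 1/(1/20) = 20.

20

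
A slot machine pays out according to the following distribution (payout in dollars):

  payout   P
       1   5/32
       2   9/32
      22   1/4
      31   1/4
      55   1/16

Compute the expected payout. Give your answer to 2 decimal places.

$17.41

E[X] = (5/32)·1 + (9/32)·2 + (1/4)·22 + (1/4)·31 + (1/16)·55
     = 557/32 ≈ 17.41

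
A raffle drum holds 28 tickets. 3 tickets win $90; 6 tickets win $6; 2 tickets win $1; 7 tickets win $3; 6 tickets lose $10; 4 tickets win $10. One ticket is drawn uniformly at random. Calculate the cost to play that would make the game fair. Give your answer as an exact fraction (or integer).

E[payout] = (3/28)·90 + (6/28)·6 + (2/28)·1 + (7/28)·3 + (6/28)·(-10) + (4/28)·10 = 309/28
Fair fee = E[payout] = 309/28

309/28 dollars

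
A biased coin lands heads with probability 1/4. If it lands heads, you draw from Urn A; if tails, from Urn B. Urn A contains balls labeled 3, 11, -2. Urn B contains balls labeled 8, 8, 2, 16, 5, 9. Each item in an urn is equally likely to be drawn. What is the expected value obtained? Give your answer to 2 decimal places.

7.00

E[X | Urn A] = (3 + 11 − 2)/3 = 4
E[X | Urn B] = (8 + 8 + 2 + 16 + 5 + 9)/6 = 8
E[X] = (1/4)·4 + (3/4)·8 = 7 ≈ 7.00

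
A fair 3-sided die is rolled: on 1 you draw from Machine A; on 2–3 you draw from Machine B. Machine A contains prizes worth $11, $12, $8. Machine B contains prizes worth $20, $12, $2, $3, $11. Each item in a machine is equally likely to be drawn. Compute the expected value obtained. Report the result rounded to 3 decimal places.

$9.844

E[X | Machine A] = (11 + 12 + 8)/3 = 31/3
E[X | Machine B] = (20 + 12 + 2 + 3 + 11)/5 = 48/5
E[X] = (1/3)·31/3 + (2/3)·48/5 = 443/45 ≈ 9.844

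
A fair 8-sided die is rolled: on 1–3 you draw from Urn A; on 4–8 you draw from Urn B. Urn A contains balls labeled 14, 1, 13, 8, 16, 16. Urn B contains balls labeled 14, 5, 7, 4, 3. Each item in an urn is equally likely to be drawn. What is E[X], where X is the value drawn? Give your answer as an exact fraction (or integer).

E[X | Urn A] = (14 + 1 + 13 + 8 + 16 + 16)/6 = 34/3
E[X | Urn B] = (14 + 5 + 7 + 4 + 3)/5 = 33/5
E[X] = (3/8)·34/3 + (5/8)·33/5 = 67/8

67/8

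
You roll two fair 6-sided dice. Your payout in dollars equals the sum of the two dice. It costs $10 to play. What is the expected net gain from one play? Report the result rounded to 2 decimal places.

Distribution of the sum of the two dice: 2 w.p. 1/36, 3 w.p. 1/18, 4 w.p. 1/12, 5 w.p. 1/9, 6 w.p. 5/36, 7 w.p. 1/6, …
E[payout] = (1/36)·2 + (1/18)·3 + (1/12)·4 + (1/9)·5 + (5/36)·6 + (1/6)·7 + (5/36)·8 + (1/9)·9 + (1/12)·10 + (1/18)·11 + (1/36)·12 = 7
Expected profit = 7 − 10 = -3 ≈ -$3.00

-$3.00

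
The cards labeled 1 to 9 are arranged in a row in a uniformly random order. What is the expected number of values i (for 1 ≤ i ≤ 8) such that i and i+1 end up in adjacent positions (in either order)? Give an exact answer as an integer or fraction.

16/9

For each i ∈ {1,…,8}, let Xᵢ = 1 if i and i+1 are adjacent. P(Xᵢ=1) = 2·(9−1)!/9! = 2/9.
By linearity, E[ΣXᵢ] = (8)·(2/9) = 16/9.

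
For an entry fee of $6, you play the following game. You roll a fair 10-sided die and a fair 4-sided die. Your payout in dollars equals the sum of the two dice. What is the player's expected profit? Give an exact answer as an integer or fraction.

Distribution of the sum of the two dice: 2 w.p. 1/40, 3 w.p. 1/20, 4 w.p. 3/40, 5 w.p. 1/10, 6 w.p. 1/10, 7 w.p. 1/10, …
E[payout] = (1/40)·2 + (1/20)·3 + (3/40)·4 + (1/10)·5 + (1/10)·6 + (1/10)·7 + (1/10)·8 + (1/10)·9 + (1/10)·10 + (1/10)·11 + (3/40)·12 + (1/20)·13 + (1/40)·14 = 8
Expected profit = 8 − 6 = 2

$2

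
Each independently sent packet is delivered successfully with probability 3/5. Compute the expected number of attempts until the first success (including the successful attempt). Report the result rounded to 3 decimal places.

1.667

For a geometric distribution, E[trials] = 1/p = 1/(3/5) = 5/3.
≈ 1.667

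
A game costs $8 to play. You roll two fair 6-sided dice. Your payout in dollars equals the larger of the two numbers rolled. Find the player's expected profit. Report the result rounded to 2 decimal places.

Distribution of the larger of the two numbers rolled: 1 w.p. 1/36, 2 w.p. 1/12, 3 w.p. 5/36, 4 w.p. 7/36, 5 w.p. 1/4, 6 w.p. 11/36
E[payout] = (1/36)·1 + (1/12)·2 + (5/36)·3 + (7/36)·4 + (1/4)·5 + (11/36)·6 = 161/36
Expected profit = 161/36 − 8 = -127/36 ≈ -$3.53

-$3.53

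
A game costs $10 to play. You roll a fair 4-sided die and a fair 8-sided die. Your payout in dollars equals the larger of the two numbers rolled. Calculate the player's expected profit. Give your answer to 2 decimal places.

Distribution of the larger of the two numbers rolled: 1 w.p. 1/32, 2 w.p. 3/32, 3 w.p. 5/32, 4 w.p. 7/32, 5 w.p. 1/8, 6 w.p. 1/8, …
E[payout] = (1/32)·1 + (3/32)·2 + (5/32)·3 + (7/32)·4 + (1/8)·5 + (1/8)·6 + (1/8)·7 + (1/8)·8 = 77/16
Expected profit = 77/16 − 10 = -83/16 ≈ -$5.19

-$5.19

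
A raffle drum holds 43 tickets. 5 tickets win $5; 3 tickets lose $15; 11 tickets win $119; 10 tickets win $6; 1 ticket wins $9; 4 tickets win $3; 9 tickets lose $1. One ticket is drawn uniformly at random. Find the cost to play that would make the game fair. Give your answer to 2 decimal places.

$31.65

E[payout] = (5/43)·5 + (3/43)·(-15) + (11/43)·119 + (10/43)·6 + (1/43)·9 + (4/43)·3 + (9/43)·(-1) = 1361/43
Fair fee = E[payout] = 1361/43 ≈ $31.65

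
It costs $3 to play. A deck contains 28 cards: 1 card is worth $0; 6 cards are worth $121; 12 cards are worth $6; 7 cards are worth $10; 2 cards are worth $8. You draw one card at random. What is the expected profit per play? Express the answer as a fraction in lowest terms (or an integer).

200/7 dollars

E[payout] = (1/28)·0 + (6/28)·121 + (12/28)·6 + (7/28)·10 + (2/28)·8 = 221/7
Expected profit = 221/7 − 3 = 200/7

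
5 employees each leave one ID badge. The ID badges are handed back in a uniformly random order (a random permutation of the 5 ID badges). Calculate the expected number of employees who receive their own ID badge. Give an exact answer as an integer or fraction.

1

Let Xᵢ = 1 if person i gets their own ID badge. For each i, P(Xᵢ=1) = 1/5.
By linearity of expectation, E[X₁+…+X_5] = 5·(1/5) = 1.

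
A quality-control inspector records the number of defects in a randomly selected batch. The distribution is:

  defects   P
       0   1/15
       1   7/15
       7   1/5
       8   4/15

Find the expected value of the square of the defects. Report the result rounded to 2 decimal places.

27.33

E[X²] = (1/15)·0 + (7/15)·1 + (1/5)·49 + (4/15)·64
     = 82/3 ≈ 27.33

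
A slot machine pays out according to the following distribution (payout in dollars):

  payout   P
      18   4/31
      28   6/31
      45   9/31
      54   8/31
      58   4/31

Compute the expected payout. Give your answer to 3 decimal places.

E[X] = (4/31)·18 + (6/31)·28 + (9/31)·45 + (8/31)·54 + (4/31)·58
     = 1309/31 ≈ 42.226

$42.226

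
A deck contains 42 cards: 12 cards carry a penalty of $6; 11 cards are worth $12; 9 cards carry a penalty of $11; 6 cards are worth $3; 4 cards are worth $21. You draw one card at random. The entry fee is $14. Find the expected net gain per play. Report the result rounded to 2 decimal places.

E[payout] = (12/42)·(-6) + (11/42)·12 + (9/42)·(-11) + (6/42)·3 + (4/42)·21 = 3/2
Expected profit = 3/2 − 14 = -25/2 ≈ -$12.50

-$12.50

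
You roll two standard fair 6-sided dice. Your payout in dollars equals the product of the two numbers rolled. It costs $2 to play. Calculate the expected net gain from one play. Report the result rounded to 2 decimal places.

Distribution of the product of the two numbers rolled: 1 w.p. 1/36, 2 w.p. 1/18, 3 w.p. 1/18, 4 w.p. 1/12, 5 w.p. 1/18, 6 w.p. 1/9, …
E[payout] = (1/36)·1 + (1/18)·2 + (1/18)·3 + (1/12)·4 + (1/18)·5 + (1/9)·6 + (1/18)·8 + (1/36)·9 + (1/18)·10 + (1/9)·12 + (1/18)·15 + (1/36)·16 + (1/18)·18 + (1/18)·20 + (1/18)·24 + (1/36)·25 + (1/18)·30 + (1/36)·36 = 49/4
Expected profit = 49/4 − 2 = 41/4 ≈ $10.25

$10.25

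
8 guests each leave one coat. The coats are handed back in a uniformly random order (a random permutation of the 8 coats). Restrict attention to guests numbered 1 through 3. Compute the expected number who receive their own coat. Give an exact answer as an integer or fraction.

3/8

Let Xᵢ = 1 if person i gets their own coat. For each i, P(Xᵢ=1) = 1/8.
By linearity of expectation, E[X₁+…+X_3] = 3·(1/8) = 3/8.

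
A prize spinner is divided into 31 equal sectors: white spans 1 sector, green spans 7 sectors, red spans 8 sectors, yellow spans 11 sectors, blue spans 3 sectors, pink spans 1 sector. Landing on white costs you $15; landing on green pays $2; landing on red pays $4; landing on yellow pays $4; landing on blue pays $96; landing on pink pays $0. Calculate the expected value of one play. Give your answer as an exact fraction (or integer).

363/31 dollars

E[payout] = (1/31)·(-15) + (7/31)·2 + (8/31)·4 + (11/31)·4 + (3/31)·96 + (1/31)·0 = 363/31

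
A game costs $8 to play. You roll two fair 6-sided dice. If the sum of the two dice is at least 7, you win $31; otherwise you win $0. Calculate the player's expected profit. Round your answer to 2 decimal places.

E[payout] = (5/12)·0 + (7/12)·31 = 217/12
Expected profit = 217/12 − 8 = 121/12 ≈ $10.08

$10.08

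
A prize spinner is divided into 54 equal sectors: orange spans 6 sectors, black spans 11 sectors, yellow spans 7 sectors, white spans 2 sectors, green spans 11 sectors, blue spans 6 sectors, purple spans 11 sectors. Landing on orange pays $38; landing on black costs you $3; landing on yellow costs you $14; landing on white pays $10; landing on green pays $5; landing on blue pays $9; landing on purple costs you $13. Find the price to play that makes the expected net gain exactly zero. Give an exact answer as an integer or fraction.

E[payout] = (6/54)·38 + (11/54)·(-3) + (7/54)·(-14) + (2/54)·10 + (11/54)·5 + (6/54)·9 + (11/54)·(-13) = 83/54
Fair fee = E[payout] = 83/54

83/54 dollars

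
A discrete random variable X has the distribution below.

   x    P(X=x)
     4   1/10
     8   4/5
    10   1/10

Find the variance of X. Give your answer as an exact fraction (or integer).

49/25

E[X] = (1/10)·4 + (4/5)·8 + (1/10)·10 = 39/5
E[X²] = (1/10)·16 + (4/5)·64 + (1/10)·100 = 314/5
Var(X) = 314/5 − (39/5)² = 49/25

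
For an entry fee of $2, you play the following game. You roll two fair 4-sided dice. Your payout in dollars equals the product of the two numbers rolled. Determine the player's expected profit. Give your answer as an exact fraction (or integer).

Distribution of the product of the two numbers rolled: 1 w.p. 1/16, 2 w.p. 1/8, 3 w.p. 1/8, 4 w.p. 3/16, 6 w.p. 1/8, 8 w.p. 1/8, …
E[payout] = (1/16)·1 + (1/8)·2 + (1/8)·3 + (3/16)·4 + (1/8)·6 + (1/8)·8 + (1/16)·9 + (1/8)·12 + (1/16)·16 = 25/4
Expected profit = 25/4 − 2 = 17/4

17/4 dollars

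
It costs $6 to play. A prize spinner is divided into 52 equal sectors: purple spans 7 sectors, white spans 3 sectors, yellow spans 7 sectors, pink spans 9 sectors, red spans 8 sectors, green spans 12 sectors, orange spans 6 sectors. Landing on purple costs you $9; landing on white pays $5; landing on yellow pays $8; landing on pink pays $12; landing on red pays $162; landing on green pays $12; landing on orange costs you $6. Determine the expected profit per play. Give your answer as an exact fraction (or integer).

E[payout] = (7/52)·(-9) + (3/52)·5 + (7/52)·8 + (9/52)·12 + (8/52)·162 + (12/52)·12 + (6/52)·(-6) = 380/13
Expected profit = 380/13 − 6 = 302/13

302/13 dollars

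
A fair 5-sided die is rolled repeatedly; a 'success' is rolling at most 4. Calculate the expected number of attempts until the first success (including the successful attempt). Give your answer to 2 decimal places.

For a geometric distribution, E[trials] = 1/p = 1/(4/5) = 5/4.
≈ 1.25

1.25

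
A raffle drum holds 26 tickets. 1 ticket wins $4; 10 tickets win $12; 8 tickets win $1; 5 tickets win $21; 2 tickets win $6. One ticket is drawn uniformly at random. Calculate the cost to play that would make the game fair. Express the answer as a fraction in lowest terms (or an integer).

249/26 dollars

E[payout] = (1/26)·4 + (10/26)·12 + (8/26)·1 + (5/26)·21 + (2/26)·6 = 249/26
Fair fee = E[payout] = 249/26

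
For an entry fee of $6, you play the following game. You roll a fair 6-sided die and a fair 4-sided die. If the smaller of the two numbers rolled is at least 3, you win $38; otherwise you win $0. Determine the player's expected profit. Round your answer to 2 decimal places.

E[payout] = (2/3)·0 + (1/3)·38 = 38/3
Expected profit = 38/3 − 6 = 20/3 ≈ $6.67

$6.67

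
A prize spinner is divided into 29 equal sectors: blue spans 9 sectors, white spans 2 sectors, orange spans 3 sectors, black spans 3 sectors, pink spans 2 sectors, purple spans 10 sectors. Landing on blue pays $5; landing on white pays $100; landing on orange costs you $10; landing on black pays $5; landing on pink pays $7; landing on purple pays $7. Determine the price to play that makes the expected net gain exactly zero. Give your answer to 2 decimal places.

E[payout] = (9/29)·5 + (2/29)·100 + (3/29)·(-10) + (3/29)·5 + (2/29)·7 + (10/29)·7 = 314/29
Fair fee = E[payout] = 314/29 ≈ $10.83

$10.83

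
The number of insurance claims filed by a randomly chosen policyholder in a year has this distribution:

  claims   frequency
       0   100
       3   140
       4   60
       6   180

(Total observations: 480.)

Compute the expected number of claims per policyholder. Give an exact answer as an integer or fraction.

Total = 480, so P(claims=0) = 100/480, etc.
E[X] = (5/24)·0 + (7/24)·3 + (1/8)·4 + (3/8)·6
     = 29/8

29/8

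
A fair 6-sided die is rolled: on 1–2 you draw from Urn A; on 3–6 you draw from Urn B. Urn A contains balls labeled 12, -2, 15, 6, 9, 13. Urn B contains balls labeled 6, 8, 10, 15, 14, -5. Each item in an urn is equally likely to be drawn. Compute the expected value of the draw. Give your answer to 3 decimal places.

8.278

E[X | Urn A] = (12 − 2 + 15 + 6 + 9 + 13)/6 = 53/6
E[X | Urn B] = (6 + 8 + 10 + 15 + 14 − 5)/6 = 8
E[X] = (1/3)·53/6 + (2/3)·8 = 149/18 ≈ 8.278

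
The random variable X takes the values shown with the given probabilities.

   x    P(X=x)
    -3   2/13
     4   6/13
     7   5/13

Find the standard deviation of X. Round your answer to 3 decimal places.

E[X] = 53/13, E[X²] = 359/13
Var(X) = E[X²] − (E[X])² = 359/13 − 2809/169 = 1858/169
SD(X) = √(1858/169) ≈ 3.316

3.316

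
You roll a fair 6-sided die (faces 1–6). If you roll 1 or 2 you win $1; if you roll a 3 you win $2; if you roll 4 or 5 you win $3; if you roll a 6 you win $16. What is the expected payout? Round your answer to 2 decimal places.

$4.33

E[payout] = (1/3)·1 + (1/6)·2 + (1/3)·3 + (1/6)·16 = 13/3
≈ $4.33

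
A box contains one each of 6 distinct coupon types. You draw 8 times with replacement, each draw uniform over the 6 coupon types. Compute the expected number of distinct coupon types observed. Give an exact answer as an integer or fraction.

Let Xⱼ=1 if type j appears at least once. P(Xⱼ=1) = 1 − ((6−1)/6)^8 = 1288991/1679616.
E[#distinct] = 6·1288991/1679616 = 1288991/279936.

1288991/279936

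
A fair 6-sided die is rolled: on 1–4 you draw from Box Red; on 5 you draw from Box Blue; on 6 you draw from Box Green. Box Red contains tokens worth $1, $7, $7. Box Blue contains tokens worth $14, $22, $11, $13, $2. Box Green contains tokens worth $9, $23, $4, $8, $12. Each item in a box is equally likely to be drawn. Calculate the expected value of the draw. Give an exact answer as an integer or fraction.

109/15 dollars

E[X | Box Red] = (1 + 7 + 7)/3 = 5
E[X | Box Blue] = (14 + 22 + 11 + 13 + 2)/5 = 62/5
E[X | Box Green] = (9 + 23 + 4 + 8 + 12)/5 = 56/5
E[X] = (2/3)·5 + (1/6)·62/5 + (1/6)·56/5 = 109/15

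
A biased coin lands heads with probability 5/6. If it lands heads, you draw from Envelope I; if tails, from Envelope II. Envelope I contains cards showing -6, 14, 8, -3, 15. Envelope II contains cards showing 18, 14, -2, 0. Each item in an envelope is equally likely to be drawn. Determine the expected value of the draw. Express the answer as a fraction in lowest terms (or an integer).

E[X | Envelope I] = (-6 + 14 + 8 − 3 + 15)/5 = 28/5
E[X | Envelope II] = (18 + 14 − 2 + 0)/4 = 15/2
E[X] = (5/6)·28/5 + (1/6)·15/2 = 71/12

71/12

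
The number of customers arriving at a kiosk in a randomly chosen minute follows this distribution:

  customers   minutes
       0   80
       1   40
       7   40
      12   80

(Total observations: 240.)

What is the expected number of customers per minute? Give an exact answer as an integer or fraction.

16/3

Total = 240, so P(customers=0) = 80/240, etc.
E[X] = (1/3)·0 + (1/6)·1 + (1/6)·7 + (1/3)·12
     = 16/3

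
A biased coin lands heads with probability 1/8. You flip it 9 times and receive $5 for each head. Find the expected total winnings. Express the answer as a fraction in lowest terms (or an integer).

45/8 dollars

E[#heads] = 9·1/8 = 9/8 (linearity over flips).
E[winnings] = 5·9/8 = 45/8.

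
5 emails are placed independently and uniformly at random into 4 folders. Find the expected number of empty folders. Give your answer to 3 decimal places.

0.949

Let Xⱼ=1 if folder j is empty. P(Xⱼ=1) = ((4-1)/4)^5 = 243/1024.
By linearity, E[#empty] = 4·243/1024 = 243/256.
≈ 0.949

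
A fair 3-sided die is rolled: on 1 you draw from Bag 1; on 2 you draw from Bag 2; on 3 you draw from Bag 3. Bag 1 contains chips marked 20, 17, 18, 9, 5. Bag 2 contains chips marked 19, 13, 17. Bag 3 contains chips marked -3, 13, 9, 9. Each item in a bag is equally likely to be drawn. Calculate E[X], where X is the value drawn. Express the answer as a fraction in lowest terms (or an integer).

557/45

E[X | Bag 1] = (20 + 17 + 18 + 9 + 5)/5 = 69/5
E[X | Bag 2] = (19 + 13 + 17)/3 = 49/3
E[X | Bag 3] = (-3 + 13 + 9 + 9)/4 = 7
E[X] = (1/3)·69/5 + (1/3)·49/3 + (1/3)·7 = 557/45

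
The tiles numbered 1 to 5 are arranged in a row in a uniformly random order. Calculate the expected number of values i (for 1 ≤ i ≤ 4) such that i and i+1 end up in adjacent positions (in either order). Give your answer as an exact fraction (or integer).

For each i ∈ {1,…,4}, let Xᵢ = 1 if i and i+1 are adjacent. P(Xᵢ=1) = 2·(5−1)!/5! = 2/5.
By linearity, E[ΣXᵢ] = (4)·(2/5) = 8/5.

8/5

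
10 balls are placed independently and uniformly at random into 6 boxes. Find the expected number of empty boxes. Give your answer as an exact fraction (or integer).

9765625/10077696

Let Xⱼ=1 if box j is empty. P(Xⱼ=1) = ((6-1)/6)^10 = 9765625/60466176.
By linearity, E[#empty] = 6·9765625/60466176 = 9765625/10077696.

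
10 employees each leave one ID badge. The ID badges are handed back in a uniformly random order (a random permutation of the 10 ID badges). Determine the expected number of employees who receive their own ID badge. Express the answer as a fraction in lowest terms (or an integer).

Let Xᵢ = 1 if person i gets their own ID badge. For each i, P(Xᵢ=1) = 1/10.
By linearity of expectation, E[X₁+…+X_10] = 10·(1/10) = 1.

1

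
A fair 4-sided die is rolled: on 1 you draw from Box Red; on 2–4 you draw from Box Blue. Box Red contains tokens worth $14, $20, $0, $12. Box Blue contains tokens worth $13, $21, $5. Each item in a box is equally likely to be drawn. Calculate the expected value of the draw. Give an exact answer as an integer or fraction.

E[X | Box Red] = (14 + 20 + 0 + 12)/4 = 23/2
E[X | Box Blue] = (13 + 21 + 5)/3 = 13
E[X] = (1/4)·23/2 + (3/4)·13 = 101/8

101/8 dollars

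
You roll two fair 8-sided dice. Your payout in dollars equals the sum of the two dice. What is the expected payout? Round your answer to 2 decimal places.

$9.00

Distribution of the sum of the two dice: 2 w.p. 1/64, 3 w.p. 1/32, 4 w.p. 3/64, 5 w.p. 1/16, 6 w.p. 5/64, 7 w.p. 3/32, …
E[payout] = (1/64)·2 + (1/32)·3 + (3/64)·4 + (1/16)·5 + (5/64)·6 + (3/32)·7 + (7/64)·8 + (1/8)·9 + (7/64)·10 + (3/32)·11 + (5/64)·12 + (1/16)·13 + (3/64)·14 + (1/32)·15 + (1/64)·16 = 9
≈ $9.00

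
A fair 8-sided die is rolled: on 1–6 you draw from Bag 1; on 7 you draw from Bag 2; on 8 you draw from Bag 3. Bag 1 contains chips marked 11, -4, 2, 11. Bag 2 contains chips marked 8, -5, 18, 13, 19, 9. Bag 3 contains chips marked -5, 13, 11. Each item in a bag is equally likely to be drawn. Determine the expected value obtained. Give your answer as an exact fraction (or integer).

35/6

E[X | Bag 1] = (11 − 4 + 2 + 11)/4 = 5
E[X | Bag 2] = (8 − 5 + 18 + 13 + 19 + 9)/6 = 31/3
E[X | Bag 3] = (-5 + 13 + 11)/3 = 19/3
E[X] = (3/4)·5 + (1/8)·31/3 + (1/8)·19/3 = 35/6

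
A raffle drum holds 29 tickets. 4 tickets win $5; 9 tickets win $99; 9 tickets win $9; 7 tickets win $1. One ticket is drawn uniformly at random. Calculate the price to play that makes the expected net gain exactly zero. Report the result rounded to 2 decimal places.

$34.45

E[payout] = (4/29)·5 + (9/29)·99 + (9/29)·9 + (7/29)·1 = 999/29
Fair fee = E[payout] = 999/29 ≈ $34.45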